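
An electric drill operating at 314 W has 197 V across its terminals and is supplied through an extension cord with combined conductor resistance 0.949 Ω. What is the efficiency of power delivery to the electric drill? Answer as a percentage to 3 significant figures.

99.2 %

I = P / V = 314 / 197 = 1.594 A through the extension cord.
P_line = I² R_line = (1.594)² × 0.949 = 2.411 W
P_source = P_load + P_line = 314.0 + 2.411 = 316.4 W
η = P_load / P_source = 314.0 / 316.4 = 0.9924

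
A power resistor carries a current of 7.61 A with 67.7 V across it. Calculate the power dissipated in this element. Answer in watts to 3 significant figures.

With V and I both given, power follows immediately from P = V I.
P = 67.7 V × 7.610 A = 515.2 W

515 W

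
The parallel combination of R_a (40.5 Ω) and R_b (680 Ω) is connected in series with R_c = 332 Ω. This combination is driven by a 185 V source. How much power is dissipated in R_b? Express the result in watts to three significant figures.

Combine R_a and R_b into their parallel equivalent first, reducing the network to two series resistors.
R_p = (40.5×680)/(40.5+680) = 38.22 Ω
R_total = R_p + 332 = 38.22 + 332 = 370.2 Ω
I = V / R_total = 185 / 370.2 = 0.4997 A
Voltage across the parallel pair: V_p = I × R_p = 0.4997 × 38.22 = 19.10 V
R_b has V_p across it, so P = V_p²/R_b.
P_R_b = (19.10)² / 680 = 0.5365 W

0.536 W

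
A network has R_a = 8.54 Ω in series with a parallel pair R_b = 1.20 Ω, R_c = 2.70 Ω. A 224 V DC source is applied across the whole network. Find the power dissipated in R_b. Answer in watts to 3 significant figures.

329 W

Replace R_b and R_c with their parallel equivalent so the circuit becomes R_a in series with R_p.
R_p = (1.20×2.70)/(1.20+2.70) = 0.8308 Ω
R_total = 8.54 + 0.8308 = 9.371 Ω
I = V / R_total = 224 / 9.371 = 23.90 A
Voltage across the parallel pair: V_p = I × R_p = 23.90 × 0.8308 = 19.86 V
R_b is across V_p, so use P = V²/R for that branch.
P_R_b = (19.86)² / 1.20 = 328.6 W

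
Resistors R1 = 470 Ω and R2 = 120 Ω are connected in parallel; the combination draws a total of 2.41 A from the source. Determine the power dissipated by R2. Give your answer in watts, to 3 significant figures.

442 W

Parallel branches share V, not I — compute V via R_eq, then use V²/R for the target branch.
1/R_eq = 1/470 + 1/120 ⇒ R_eq = 95.59 Ω
V = I_total × R_eq = 2.410 × 95.59 = 230.4 V
P_R2 = V² / R2 = (230.4)² / 120 = 442.3 W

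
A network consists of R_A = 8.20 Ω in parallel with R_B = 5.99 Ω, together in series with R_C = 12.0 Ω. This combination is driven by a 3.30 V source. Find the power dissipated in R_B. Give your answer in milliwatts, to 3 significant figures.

Collapse the R_A‖R_B pair into one equivalent R_p; then R_p and R_C form a series string.
R_p = (8.20×5.99)/(8.20+5.99) = 3.461 Ω
R_total = R_p + 12.0 = 3.461 + 12.0 = 15.46 Ω
I = V / R_total = 3.30 / 15.46 = 0.2134 A
Voltage across the parallel pair: V_p = I × R_p = 0.2134 × 3.461 = 0.7388 V
R_B has V_p across it, so P = V_p²/R_B.
P_R_B = (0.7388)² / 5.99 = 0.09112 W

91.1 mW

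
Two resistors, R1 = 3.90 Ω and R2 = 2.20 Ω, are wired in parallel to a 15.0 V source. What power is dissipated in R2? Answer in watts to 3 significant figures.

The supply voltage appears across each parallel branch — just use P = V²/R2.
P_R2 = V² / R2 = (15.0)² / 2.20 Ω = 102.3 W

102 W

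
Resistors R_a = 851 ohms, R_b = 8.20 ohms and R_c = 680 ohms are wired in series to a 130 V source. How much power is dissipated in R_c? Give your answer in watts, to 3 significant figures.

The current is common to all series resistors; compute it, then apply P = I²R for the target.
R_total = 851 + 8.20 + 680 = 1539 Ω
I = V / R_total = 130 / 1539 = 0.08446 A
P_R_c = I² × R_c = (0.08446)² × 680 = 4.851 W

4.85 W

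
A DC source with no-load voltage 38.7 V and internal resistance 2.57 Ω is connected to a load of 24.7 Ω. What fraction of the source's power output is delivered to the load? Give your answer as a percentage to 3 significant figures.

90.6 %

Efficiency is P_load / P_total. With a series r and R sharing the same I, P = I²R for each, so η = R/(R+r).
η = R / (R + r) = 24.7 / (24.7 + 2.57) = 0.9058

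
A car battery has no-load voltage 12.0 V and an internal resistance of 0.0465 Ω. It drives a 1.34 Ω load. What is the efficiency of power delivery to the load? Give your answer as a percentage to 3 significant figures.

96.6 %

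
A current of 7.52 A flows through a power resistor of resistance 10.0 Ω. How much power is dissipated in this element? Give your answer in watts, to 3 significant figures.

566 W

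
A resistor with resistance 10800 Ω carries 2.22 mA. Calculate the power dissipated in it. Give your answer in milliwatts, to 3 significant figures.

53.2 mW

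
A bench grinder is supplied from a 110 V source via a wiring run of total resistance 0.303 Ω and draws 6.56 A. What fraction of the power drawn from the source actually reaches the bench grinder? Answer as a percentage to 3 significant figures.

98.2 %

The wiring run carries the full 6.56 A.
P_line = I² R_line = (6.560)² × 0.303 = 13.04 W
P_source = V I = 110 × 6.560 = 721.6 W; P_load = 708.6 W
η = P_load / P_source = 708.6 / 721.6 = 0.9819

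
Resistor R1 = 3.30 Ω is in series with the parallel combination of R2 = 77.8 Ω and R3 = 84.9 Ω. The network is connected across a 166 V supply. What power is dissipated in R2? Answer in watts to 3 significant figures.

Collapse R2‖R3 to a single equivalent, reducing the network to two series elements.
R_p = (77.8×84.9)/(77.8+84.9) = 40.60 Ω
R_total = 3.30 + 40.60 = 43.90 Ω
I = V / R_total = 166 / 43.90 = 3.782 A
Voltage across the parallel pair: V_p = I × R_p = 3.782 × 40.60 = 153.5 V
R2 is across V_p, so use P = V²/R for that branch.
P_R2 = (153.5)² / 77.8 = 302.9 W

303 W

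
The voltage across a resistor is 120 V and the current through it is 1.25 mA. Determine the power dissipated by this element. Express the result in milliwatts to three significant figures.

150 mW

Since both terminal voltage and current are stated, P = V I gives the power in one step.
P = 120 V × 0.001250 A = 0.1500 W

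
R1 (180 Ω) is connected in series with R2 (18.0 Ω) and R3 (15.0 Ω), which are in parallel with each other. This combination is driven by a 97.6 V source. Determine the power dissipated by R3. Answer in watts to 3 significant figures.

Collapse R2‖R3 to a single equivalent, reducing the network to two series elements.
R_p = (18.0×15.0)/(18.0+15.0) = 8.182 Ω
R_total = 180 + 8.182 = 188.2 Ω
I = V / R_total = 97.6 / 188.2 = 0.5186 A
Voltage across the parallel pair: V_p = I × R_p = 0.5186 × 8.182 = 4.243 V
R3 sees V_p directly, so P = V_p² / R3.
P_R3 = (4.243)² / 15.0 = 1.200 W

1.20 W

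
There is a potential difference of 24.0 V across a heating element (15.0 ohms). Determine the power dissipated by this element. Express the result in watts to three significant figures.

Voltage and resistance are given, so P = V²/R is the one-step route.
P = (24.0 V)² / 15.0 Ω = 38.40 W

38.4 W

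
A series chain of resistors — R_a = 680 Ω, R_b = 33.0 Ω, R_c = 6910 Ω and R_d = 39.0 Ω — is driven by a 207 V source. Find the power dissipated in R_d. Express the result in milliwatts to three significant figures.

Every series element carries the same I. Get I from the total resistance, then P = I² × R_d.
R_total = 680 + 33.0 + 6910 + 39.0 = 7662 Ω
I = V / R_total = 207 / 7662 = 0.02702 A
P_R_d = I² × R_d = (0.02702)² × 39.0 = 0.02847 W

28.5 mW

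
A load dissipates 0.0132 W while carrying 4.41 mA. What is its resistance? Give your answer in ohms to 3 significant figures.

679 Ω

Rearranging the power relation for the two known quantities gives R = P / I².
R = 0.0132 / (0.004410)² = 678.7 Ω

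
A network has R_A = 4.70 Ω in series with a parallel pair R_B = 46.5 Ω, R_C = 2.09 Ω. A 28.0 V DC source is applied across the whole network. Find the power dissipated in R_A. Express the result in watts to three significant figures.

Replace R_B and R_C with their parallel equivalent so the circuit becomes R_A in series with R_p.
R_p = (46.5×2.09)/(46.5+2.09) = 2.000 Ω
R_total = 4.70 + 2.000 = 6.700 Ω
I = V / R_total = 28.0 / 6.700 = 4.179 A
All the current flows through R_A; use P = I²R.
P_R_A = (4.179)² × 4.70 = 82.08 W

82.1 W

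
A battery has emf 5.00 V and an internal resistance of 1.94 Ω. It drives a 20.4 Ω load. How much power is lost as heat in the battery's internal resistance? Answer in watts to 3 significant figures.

0.0972 W

r is in series with the load, so it carries the full circuit current — the loss in it is I²r.
I = ε / (r + R) = 5.00 / (1.94 + 20.4) = 0.2238 A
P_int = I² r = (0.2238)² × 1.94 = 0.09718 W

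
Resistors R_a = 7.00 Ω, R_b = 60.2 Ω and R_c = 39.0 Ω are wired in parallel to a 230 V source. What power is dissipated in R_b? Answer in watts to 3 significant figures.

Every branch has 230 V across it, so for R_b the power is simply V²/R.
P_R_b = V² / R_b = (230)² / 60.2 Ω = 878.7 W

879 W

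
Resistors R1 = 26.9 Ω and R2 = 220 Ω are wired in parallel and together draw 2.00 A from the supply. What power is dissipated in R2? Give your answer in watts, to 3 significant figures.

Only the total current is stated, so first find the parallel equivalent to get the voltage across the combination.
1/R_eq = 1/26.9 + 1/220 ⇒ R_eq = 23.97 Ω
V = I_total × R_eq = 2.000 × 23.97 = 47.94 V
P_R2 = V² / R2 = (47.94)² / 220 = 10.45 W

10.4 W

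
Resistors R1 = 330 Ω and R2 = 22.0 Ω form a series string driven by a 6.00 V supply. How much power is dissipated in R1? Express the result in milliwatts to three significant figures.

95.9 mW

In a series string the same current flows through every resistor — find that current, then P = I²R for the one we want.
R_total = 330 + 22.0 = 352.0 Ω
I = V / R_total = 6.00 / 352.0 = 0.01705 A
P_R1 = I² × R1 = (0.01705)² × 330 = 0.09588 W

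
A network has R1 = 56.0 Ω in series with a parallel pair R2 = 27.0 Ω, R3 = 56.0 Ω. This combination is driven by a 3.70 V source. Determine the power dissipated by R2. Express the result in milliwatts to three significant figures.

30.5 mW

Reduce the parallel pair to R_p first; the network is then a simple series string.
R_p = (27.0×56.0)/(27.0+56.0) = 18.22 Ω
R_total = 56.0 + 18.22 = 74.22 Ω
I = V / R_total = 3.70 / 74.22 = 0.04985 A
Voltage across the parallel pair: V_p = I × R_p = 0.04985 × 18.22 = 0.9082 V
With V_p across R2, its power is V_p²/R2.
P_R2 = (0.9082)² / 27.0 = 0.03055 W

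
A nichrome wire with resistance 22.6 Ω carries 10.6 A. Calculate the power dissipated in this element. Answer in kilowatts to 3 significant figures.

2.54 kW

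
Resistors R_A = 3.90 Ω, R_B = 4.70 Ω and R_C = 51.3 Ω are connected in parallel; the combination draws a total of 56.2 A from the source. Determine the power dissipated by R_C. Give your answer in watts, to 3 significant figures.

258 W

Parallel branches share V, not I — compute V via R_eq, then use V²/R for the target branch.
1/R_eq = 1/3.90 + 1/4.70 + 1/51.3 ⇒ R_eq = 2.046 Ω
V = I_total × R_eq = 56.20 × 2.046 = 115.0 V
P_R_C = V² / R_C = (115.0)² / 51.3 = 257.8 W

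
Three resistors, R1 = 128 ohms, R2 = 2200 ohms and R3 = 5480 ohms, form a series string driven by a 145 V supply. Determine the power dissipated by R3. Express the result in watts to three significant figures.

1.89 W

The current is common to all series resistors; compute it, then apply P = I²R for the target.
R_total = 128 + 2200 + 5480 = 7808 Ω
I = V / R_total = 145 / 7808 = 0.01857 A
P_R3 = I² × R3 = (0.01857)² × 5480 = 1.890 W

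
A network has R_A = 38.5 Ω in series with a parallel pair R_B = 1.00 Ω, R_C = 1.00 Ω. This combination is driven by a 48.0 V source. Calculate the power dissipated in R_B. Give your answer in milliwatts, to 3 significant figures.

379 mW

Replace R_B and R_C with their parallel equivalent so the circuit becomes R_A in series with R_p.
R_p = (1.00×1.00)/(1.00+1.00) = 0.5000 Ω
R_total = 38.5 + 0.5000 = 39.00 Ω
I = V / R_total = 48.0 / 39.00 = 1.231 A
Voltage across the parallel pair: V_p = I × R_p = 1.231 × 0.5000 = 0.6154 V
R_B sees V_p directly, so P = V_p² / R_B.
P_R_B = (0.6154)² / 1.00 = 0.3787 W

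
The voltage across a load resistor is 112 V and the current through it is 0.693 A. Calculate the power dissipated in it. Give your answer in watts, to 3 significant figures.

77.6 W

Both the voltage across and the current through the element are known, so P = V I applies directly.
P = 112 V × 0.6930 A = 77.62 W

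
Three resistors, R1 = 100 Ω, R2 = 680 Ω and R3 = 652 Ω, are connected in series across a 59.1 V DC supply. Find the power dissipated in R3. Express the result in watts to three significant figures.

1.11 W

In a series string the same current flows through every resistor — find that current, then P = I²R for the one we want.
R_total = 100 + 680 + 652 = 1432 Ω
I = V / R_total = 59.1 / 1432 = 0.04127 A
P_R3 = I² × R3 = (0.04127)² × 652 = 1.111 W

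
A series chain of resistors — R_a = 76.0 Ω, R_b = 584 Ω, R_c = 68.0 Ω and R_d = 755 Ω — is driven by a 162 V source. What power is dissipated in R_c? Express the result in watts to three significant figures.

0.811 W

Every series element carries the same I. Get I from the total resistance, then P = I² × R_c.
R_total = 76.0 + 584 + 68.0 + 755 = 1483 Ω
I = V / R_total = 162 / 1483 = 0.1092 A
P_R_c = I² × R_c = (0.1092)² × 68.0 = 0.8114 W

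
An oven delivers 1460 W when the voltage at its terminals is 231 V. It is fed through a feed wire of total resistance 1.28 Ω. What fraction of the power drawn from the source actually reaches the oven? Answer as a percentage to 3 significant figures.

I = P / V = 1460 / 231 = 6.320 A through the feed wire.
P_line = I² R_line = (6.320)² × 1.28 = 51.13 W
P_source = P_load + P_line = 1460 + 51.13 = 1511 W
η = P_load / P_source = 1460 / 1511 = 0.9662

96.6 %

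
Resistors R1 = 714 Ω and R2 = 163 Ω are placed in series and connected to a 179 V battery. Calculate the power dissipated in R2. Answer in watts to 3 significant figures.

The current is common to all series resistors; compute it, then apply P = I²R for the target.
R_total = 714 + 163 = 877.0 Ω
I = V / R_total = 179 / 877.0 = 0.2041 A
P_R2 = I² × R2 = (0.2041)² × 163 = 6.790 W

6.79 W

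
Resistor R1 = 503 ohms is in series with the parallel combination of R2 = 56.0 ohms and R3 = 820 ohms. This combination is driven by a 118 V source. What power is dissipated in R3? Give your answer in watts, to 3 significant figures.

0.151 W

First combine the parallel branches into one equivalent R_p, then R1 + R_p is a series pair.
R_p = (56.0×820)/(56.0+820) = 52.42 Ω
R_total = 503 + 52.42 = 555.4 Ω
I = V / R_total = 118 / 555.4 = 0.2125 A
Voltage across the parallel pair: V_p = I × R_p = 0.2125 × 52.42 = 11.14 V
R3 is across V_p, so use P = V²/R for that branch.
P_R3 = (11.14)² / 820 = 0.1513 W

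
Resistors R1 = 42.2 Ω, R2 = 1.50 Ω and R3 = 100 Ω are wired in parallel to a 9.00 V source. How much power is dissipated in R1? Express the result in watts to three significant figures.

1.92 W

Parallel branches share the same voltage; P = V²/R gives the branch power in one step.
P_R1 = V² / R1 = (9.00)² / 42.2 Ω = 1.919 W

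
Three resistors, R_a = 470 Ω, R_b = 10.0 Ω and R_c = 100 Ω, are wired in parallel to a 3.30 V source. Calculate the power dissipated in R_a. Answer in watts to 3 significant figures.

Each parallel branch sees the full supply voltage, so P = V²/R applies directly to the target branch.
P_R_a = V² / R_a = (3.30)² / 470 Ω = 0.02317 W

0.0232 W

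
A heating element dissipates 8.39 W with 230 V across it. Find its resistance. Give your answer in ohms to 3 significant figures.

6310 Ω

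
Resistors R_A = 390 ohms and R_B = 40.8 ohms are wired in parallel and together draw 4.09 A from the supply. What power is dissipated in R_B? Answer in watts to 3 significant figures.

Only the total current is stated, so first find the parallel equivalent to get the voltage across the combination.
1/R_eq = 1/390 + 1/40.8 ⇒ R_eq = 36.94 Ω
V = I_total × R_eq = 4.090 × 36.94 = 151.1 V
P_R_B = V² / R_B = (151.1)² / 40.8 = 559.4 W

559 W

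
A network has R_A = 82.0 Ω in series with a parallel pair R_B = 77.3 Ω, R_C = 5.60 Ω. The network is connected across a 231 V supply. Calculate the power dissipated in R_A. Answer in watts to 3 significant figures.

Replace R_B and R_C with their parallel equivalent so the circuit becomes R_A in series with R_p.
R_p = (77.3×5.60)/(77.3+5.60) = 5.222 Ω
R_total = 82.0 + 5.222 = 87.22 Ω
I = V / R_total = 231 / 87.22 = 2.648 A
R_A is in the main series path, so its power is I²R_A.
P_R_A = (2.648)² × 82.0 = 575.2 W

575 W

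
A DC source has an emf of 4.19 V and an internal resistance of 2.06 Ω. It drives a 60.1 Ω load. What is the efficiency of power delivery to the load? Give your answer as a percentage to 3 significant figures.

96.7 %

Efficiency is P_load / P_total. With a series r and R sharing the same I, P = I²R for each, so η = R/(R+r).
η = R / (R + r) = 60.1 / (60.1 + 2.06) = 0.9669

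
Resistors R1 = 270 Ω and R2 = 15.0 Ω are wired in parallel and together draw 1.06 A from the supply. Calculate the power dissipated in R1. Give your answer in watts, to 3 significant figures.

Parallel branches share V, not I — compute V via R_eq, then use V²/R for the target branch.
1/R_eq = 1/270 + 1/15.0 ⇒ R_eq = 14.21 Ω
V = I_total × R_eq = 1.060 × 14.21 = 15.06 V
P_R1 = V² / R1 = (15.06)² / 270 = 0.8404 W

0.840 W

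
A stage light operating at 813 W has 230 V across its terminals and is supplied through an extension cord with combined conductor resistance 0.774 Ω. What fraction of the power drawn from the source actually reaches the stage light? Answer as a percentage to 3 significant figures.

98.8 %

I = P / V = 813 / 230 = 3.535 A through the extension cord.
P_line = I² R_line = (3.535)² × 0.774 = 9.671 W
P_source = P_load + P_line = 813.0 + 9.671 = 822.7 W
η = P_load / P_source = 813.0 / 822.7 = 0.9882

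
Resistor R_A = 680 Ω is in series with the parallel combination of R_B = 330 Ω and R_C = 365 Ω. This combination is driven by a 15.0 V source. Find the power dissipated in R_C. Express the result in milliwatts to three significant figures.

25.4 mW

Replace R_B and R_C with their parallel equivalent so the circuit becomes R_A in series with R_p.
R_p = (330×365)/(330+365) = 173.3 Ω
R_total = 680 + 173.3 = 853.3 Ω
I = V / R_total = 15.0 / 853.3 = 0.01758 A
Voltage across the parallel pair: V_p = I × R_p = 0.01758 × 173.3 = 3.047 V
R_C sees V_p directly, so P = V_p² / R_C.
P_R_C = (3.047)² / 365 = 0.02543 W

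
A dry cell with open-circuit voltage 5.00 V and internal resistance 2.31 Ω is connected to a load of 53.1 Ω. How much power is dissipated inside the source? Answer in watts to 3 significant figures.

0.0188 W

The source's internal resistance is just another series element carrying I; its dissipation is I²r.
I = ε / (r + R) = 5.00 / (2.31 + 53.1) = 0.09024 A
P_int = I² r = (0.09024)² × 2.31 = 0.01881 W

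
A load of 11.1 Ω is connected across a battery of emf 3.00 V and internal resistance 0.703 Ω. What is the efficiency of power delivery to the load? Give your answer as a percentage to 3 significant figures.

94.0 %

Efficiency is P_load / P_total. With a series r and R sharing the same I, P = I²R for each, so η = R/(R+r).
η = R / (R + r) = 11.1 / (11.1 + 0.703) = 0.9404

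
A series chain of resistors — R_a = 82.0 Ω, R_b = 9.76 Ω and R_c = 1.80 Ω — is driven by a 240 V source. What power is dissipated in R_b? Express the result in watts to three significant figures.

Since the resistors are in series they all carry the loop current I = V/R_total; the power in any one is I²R.
R_total = 82.0 + 9.76 + 1.80 = 93.56 Ω
I = V / R_total = 240 / 93.56 = 2.565 A
P_R_b = I² × R_b = (2.565)² × 9.76 = 64.22 W

64.2 W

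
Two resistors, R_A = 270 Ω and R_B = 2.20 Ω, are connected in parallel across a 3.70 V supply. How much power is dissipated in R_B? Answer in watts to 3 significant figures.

6.22 W

The supply voltage appears across each parallel branch — just use P = V²/R_B.
P_R_B = V² / R_B = (3.70)² / 2.20 Ω = 6.223 W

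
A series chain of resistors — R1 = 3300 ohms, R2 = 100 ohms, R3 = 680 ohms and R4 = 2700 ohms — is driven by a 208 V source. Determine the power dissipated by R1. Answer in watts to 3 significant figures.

In a series string the same current flows through every resistor — find that current, then P = I²R for the one we want.
R_total = 3300 + 100 + 680 + 2700 = 6780 Ω
I = V / R_total = 208 / 6780 = 0.03068 A
P_R1 = I² × R1 = (0.03068)² × 3300 = 3.106 W

3.11 W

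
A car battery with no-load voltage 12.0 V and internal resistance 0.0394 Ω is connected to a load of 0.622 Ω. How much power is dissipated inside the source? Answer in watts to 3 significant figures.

r is in series with the load, so it carries the full circuit current — the loss in it is I²r.
I = ε / (r + R) = 12.0 / (0.0394 + 0.622) = 18.14 A
P_int = I² r = (18.14)² × 0.0394 = 12.97 W

13.0 W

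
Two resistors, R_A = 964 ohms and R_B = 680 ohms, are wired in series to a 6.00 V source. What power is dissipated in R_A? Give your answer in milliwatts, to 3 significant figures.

12.8 mW

Since the resistors are in series they all carry the loop current I = V/R_total; the power in any one is I²R.
R_total = 964 + 680 = 1644 Ω
I = V / R_total = 6.00 / 1644 = 0.003650 A
P_R_A = I² × R_A = (0.003650)² × 964 = 0.01284 W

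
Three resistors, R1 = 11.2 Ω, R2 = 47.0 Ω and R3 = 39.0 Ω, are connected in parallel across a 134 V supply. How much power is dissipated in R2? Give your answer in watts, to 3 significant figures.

382 W

Each parallel branch sees the full supply voltage, so P = V²/R applies directly to the target branch.
P_R2 = V² / R2 = (134)² / 47.0 Ω = 382.0 W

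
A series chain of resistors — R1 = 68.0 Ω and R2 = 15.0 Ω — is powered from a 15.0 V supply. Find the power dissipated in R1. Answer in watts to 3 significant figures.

2.22 W

Since the resistors are in series they all carry the loop current I = V/R_total; the power in any one is I²R.
R_total = 68.0 + 15.0 = 83.00 Ω
I = V / R_total = 15.0 / 83.00 = 0.1807 A
P_R1 = I² × R1 = (0.1807)² × 68.0 = 2.221 W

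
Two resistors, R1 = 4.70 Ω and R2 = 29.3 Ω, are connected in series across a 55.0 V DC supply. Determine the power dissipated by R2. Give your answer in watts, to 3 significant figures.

In a series string the same current flows through every resistor — find that current, then P = I²R for the one we want.
R_total = 4.70 + 29.3 = 34.00 Ω
I = V / R_total = 55.0 / 34.00 = 1.618 A
P_R2 = I² × R2 = (1.618)² × 29.3 = 76.67 W

76.7 W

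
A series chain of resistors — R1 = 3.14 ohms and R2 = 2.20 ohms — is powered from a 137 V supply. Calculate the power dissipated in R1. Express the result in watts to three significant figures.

2070 W

The current is common to all series resistors; compute it, then apply P = I²R for the target.
R_total = 3.14 + 2.20 = 5.340 Ω
I = V / R_total = 137 / 5.340 = 25.66 A
P_R1 = I² × R1 = (25.66)² × 3.14 = 2067 W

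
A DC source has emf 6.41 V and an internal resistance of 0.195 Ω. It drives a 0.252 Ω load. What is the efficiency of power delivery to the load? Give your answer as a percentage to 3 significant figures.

56.4 %

Both r and R carry the same current, so the power split is just the resistance split: η = R/(R+r).
η = R / (R + r) = 0.252 / (0.252 + 0.195) = 0.5638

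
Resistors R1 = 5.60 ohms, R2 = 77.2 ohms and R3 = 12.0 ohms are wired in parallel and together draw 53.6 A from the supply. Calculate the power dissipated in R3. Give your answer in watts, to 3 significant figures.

The branches share the same voltage, but only the total current is given — find V from the equivalent resistance first.
1/R_eq = 1/5.60 + 1/77.2 + 1/12.0 ⇒ R_eq = 3.638 Ω
V = I_total × R_eq = 53.60 × 3.638 = 195.0 V
P_R3 = V² / R3 = (195.0)² / 12.0 = 3169 W

3170 W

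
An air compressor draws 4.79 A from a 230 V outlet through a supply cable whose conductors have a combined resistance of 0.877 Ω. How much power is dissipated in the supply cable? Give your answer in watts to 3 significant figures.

20.1 W

Line loss is just I²R for the cable — we know both I and R_line directly.
The supply cable carries the full 4.79 A.
P_line = I² R_line = (4.790)² × 0.877 = 20.12 W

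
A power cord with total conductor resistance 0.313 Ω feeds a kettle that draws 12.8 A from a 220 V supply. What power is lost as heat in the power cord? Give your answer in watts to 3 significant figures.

The power cord is a series resistance carrying the load current; its dissipation is I²R_line.
The power cord carries the full 12.8 A.
P_line = I² R_line = (12.80)² × 0.313 = 51.28 W

51.3 W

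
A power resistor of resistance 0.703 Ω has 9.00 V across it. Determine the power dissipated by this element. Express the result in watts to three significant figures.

V and R are stated; P = V²/R avoids computing the current.
P = (9.00 V)² / 0.703 Ω = 115.2 W

115 W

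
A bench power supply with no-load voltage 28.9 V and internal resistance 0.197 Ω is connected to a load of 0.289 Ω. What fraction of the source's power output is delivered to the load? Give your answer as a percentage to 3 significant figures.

59.5 %

The source delivers εI, of which I²R reaches the load and I²r is lost; since I is common, η = R/(R+r).
η = R / (R + r) = 0.289 / (0.289 + 0.197) = 0.5947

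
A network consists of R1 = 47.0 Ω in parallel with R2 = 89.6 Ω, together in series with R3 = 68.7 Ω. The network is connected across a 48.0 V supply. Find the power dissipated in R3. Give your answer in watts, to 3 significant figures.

16.0 W

Reduce the parallel combination to a single R_p; the circuit then becomes R_p in series with the remaining resistor.
R_p = (47.0×89.6)/(47.0+89.6) = 30.83 Ω
R_total = R_p + 68.7 = 30.83 + 68.7 = 99.53 Ω
I = V / R_total = 48.0 / 99.53 = 0.4823 A
All the supply current flows through R3; use P = I²R3.
P_R3 = (0.4823)² × 68.7 = 15.98 W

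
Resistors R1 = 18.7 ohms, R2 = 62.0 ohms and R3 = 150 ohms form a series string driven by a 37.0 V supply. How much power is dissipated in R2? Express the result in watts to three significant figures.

1.59 W

In a series string the same current flows through every resistor — find that current, then P = I²R for the one we want.
R_total = 18.7 + 62.0 + 150 = 230.7 Ω
I = V / R_total = 37.0 / 230.7 = 0.1604 A
P_R2 = I² × R2 = (0.1604)² × 62.0 = 1.595 W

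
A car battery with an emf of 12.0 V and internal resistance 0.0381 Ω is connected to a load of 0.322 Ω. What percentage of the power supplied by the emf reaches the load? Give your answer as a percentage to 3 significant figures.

η = P_load/(P_load+P_int) = I²R/(I²R+I²r) = R/(R+r) — the I² cancels for series elements.
η = R / (R + r) = 0.322 / (0.322 + 0.0381) = 0.8942

89.4 %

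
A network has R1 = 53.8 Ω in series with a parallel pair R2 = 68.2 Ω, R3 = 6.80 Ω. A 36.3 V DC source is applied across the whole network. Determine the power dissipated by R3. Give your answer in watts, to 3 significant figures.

2.06 W

Reduce the parallel pair to R_p first; the network is then a simple series string.
R_p = (68.2×6.80)/(68.2+6.80) = 6.183 Ω
R_total = 53.8 + 6.183 = 59.98 Ω
I = V / R_total = 36.3 / 59.98 = 0.6052 A
Voltage across the parallel pair: V_p = I × R_p = 0.6052 × 6.183 = 3.742 V
R3 is across V_p, so use P = V²/R for that branch.
P_R3 = (3.742)² / 6.80 = 2.059 W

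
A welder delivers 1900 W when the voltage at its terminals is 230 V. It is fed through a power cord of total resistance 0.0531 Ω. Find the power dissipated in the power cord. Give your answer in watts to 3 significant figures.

3.62 W

Line loss is just I²R for the cable — we know both I and R_line directly.
I = P / V = 1900 / 230 = 8.261 A through the power cord.
P_line = I² R_line = (8.261)² × 0.0531 = 3.624 W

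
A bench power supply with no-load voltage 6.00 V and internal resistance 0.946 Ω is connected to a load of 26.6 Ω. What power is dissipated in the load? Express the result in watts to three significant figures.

Load and internal resistance form a series loop — compute the loop current, then the load power via I²R.
I = ε / (r + R) = 6.00 / (0.946 + 26.6) = 0.2178 A
P_load = I² R = (0.2178)² × 26.6 = 1.262 W

1.26 W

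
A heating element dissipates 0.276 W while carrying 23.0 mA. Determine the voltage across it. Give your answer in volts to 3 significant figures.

Inverting the appropriate power form: V = P / I.
V = 0.276 / 0.02300 = 12.00 V

12.0 V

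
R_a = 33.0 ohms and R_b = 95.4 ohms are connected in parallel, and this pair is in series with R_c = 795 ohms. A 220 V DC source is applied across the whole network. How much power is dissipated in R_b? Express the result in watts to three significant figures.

0.454 W

First find R_p for the parallel pair, then treat R_p + R_c as a series loop.
R_p = (33.0×95.4)/(33.0+95.4) = 24.52 Ω
R_total = R_p + 795 = 24.52 + 795 = 819.5 Ω
I = V / R_total = 220 / 819.5 = 0.2685 A
Voltage across the parallel pair: V_p = I × R_p = 0.2685 × 24.52 = 6.582 V
R_b sits across V_p; its power is V_p²/R.
P_R_b = (6.582)² / 95.4 = 0.4541 W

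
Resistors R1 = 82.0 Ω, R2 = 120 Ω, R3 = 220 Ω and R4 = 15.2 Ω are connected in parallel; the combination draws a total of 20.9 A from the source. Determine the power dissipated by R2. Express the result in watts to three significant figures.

441 W

The branches share the same voltage, but only the total current is given — find V from the equivalent resistance first.
1/R_eq = 1/82.0 + 1/120 + 1/220 + 1/15.2 ⇒ R_eq = 11.01 Ω
V = I_total × R_eq = 20.90 × 11.01 = 230.0 V
P_R2 = V² / R2 = (230.0)² / 120 = 440.9 W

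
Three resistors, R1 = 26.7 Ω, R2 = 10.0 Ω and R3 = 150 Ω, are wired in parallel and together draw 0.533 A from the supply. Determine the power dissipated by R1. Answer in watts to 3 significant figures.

0.512 W

Parallel branches share V, not I — compute V via R_eq, then use V²/R for the target branch.
1/R_eq = 1/26.7 + 1/10.0 + 1/150 ⇒ R_eq = 6.939 Ω
V = I_total × R_eq = 0.5330 × 6.939 = 3.698 V
P_R1 = V² / R1 = (3.698)² / 26.7 = 0.5123 W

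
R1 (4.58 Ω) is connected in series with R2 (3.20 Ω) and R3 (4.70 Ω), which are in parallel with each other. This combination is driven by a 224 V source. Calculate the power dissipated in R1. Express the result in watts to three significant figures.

First combine the parallel branches into one equivalent R_p, then R1 + R_p is a series pair.
R_p = (3.20×4.70)/(3.20+4.70) = 1.904 Ω
R_total = 4.58 + 1.904 = 6.484 Ω
I = V / R_total = 224 / 6.484 = 34.55 A
R1 carries the full series current, so P = I²R.
P_R1 = (34.55)² × 4.58 = 5466 W

5470 W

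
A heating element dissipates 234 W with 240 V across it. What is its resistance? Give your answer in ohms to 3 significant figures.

Rearranging the power relation for the two known quantities gives R = V² / P.
R = (240)² / 234 = 246.2 Ω

246 Ω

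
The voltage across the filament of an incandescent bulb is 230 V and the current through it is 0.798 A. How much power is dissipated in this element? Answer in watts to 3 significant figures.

184 W

With V and I both given, power follows immediately from P = V I.
P = 230 V × 0.7980 A = 183.5 W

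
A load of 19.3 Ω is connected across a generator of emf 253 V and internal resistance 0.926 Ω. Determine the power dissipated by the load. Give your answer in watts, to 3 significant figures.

3020 W

Load and internal resistance form a series loop — compute the loop current, then the load power via I²R.
I = ε / (r + R) = 253 / (0.926 + 19.3) = 12.51 A
P_load = I² R = (12.51)² × 19.3 = 3020 W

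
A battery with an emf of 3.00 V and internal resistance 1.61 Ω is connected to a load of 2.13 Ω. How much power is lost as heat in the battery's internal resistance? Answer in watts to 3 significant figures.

1.04 W

The source's internal resistance is just another series element carrying I; its dissipation is I²r.
I = ε / (r + R) = 3.00 / (1.61 + 2.13) = 0.8021 A
P_int = I² r = (0.8021)² × 1.61 = 1.036 W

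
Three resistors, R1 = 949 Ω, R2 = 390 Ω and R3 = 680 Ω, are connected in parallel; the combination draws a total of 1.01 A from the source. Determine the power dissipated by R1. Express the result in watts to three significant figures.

41.5 W

Parallel branches share V, not I — compute V via R_eq, then use V²/R for the target branch.
1/R_eq = 1/949 + 1/390 + 1/680 ⇒ R_eq = 196.5 Ω
V = I_total × R_eq = 1.010 × 196.5 = 198.5 V
P_R1 = V² / R1 = (198.5)² / 949 = 41.52 W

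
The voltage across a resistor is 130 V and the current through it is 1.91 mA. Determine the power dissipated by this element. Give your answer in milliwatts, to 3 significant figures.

248 mW

Both the voltage across and the current through the element are known, so P = V I applies directly.
P = 130 V × 0.001910 A = 0.2483 W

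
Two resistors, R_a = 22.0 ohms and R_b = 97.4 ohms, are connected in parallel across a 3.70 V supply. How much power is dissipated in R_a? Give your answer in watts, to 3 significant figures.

The supply voltage appears across each parallel branch — just use P = V²/R_a.
P_R_a = V² / R_a = (3.70)² / 22.0 Ω = 0.6223 W

0.622 W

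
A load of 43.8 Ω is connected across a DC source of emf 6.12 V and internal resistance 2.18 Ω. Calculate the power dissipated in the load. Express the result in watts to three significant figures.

The internal resistance and the load are in series, so the same I flows through both; get I from ε/(r+R), then I²R for the load.
I = ε / (r + R) = 6.12 / (2.18 + 43.8) = 0.1331 A
P_load = I² R = (0.1331)² × 43.8 = 0.7760 W

0.776 W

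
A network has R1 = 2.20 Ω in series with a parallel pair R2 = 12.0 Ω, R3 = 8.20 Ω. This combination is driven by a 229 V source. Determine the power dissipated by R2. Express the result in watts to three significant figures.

2070 W

Replace R2 and R3 with their parallel equivalent so the circuit becomes R1 in series with R_p.
R_p = (12.0×8.20)/(12.0+8.20) = 4.871 Ω
R_total = 2.20 + 4.871 = 7.071 Ω
I = V / R_total = 229 / 7.071 = 32.38 A
Voltage across the parallel pair: V_p = I × R_p = 32.38 × 4.871 = 157.8 V
With V_p across R2, its power is V_p²/R2.
P_R2 = (157.8)² / 12.0 = 2074 W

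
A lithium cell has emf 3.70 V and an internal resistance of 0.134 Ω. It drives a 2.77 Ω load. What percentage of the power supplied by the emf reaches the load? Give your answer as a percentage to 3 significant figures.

95.4 %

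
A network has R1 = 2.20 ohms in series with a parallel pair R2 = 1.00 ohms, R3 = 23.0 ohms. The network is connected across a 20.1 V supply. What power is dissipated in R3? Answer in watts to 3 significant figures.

1.62 W

Reduce the parallel pair to R_p first; the network is then a simple series string.
R_p = (1.00×23.0)/(1.00+23.0) = 0.9583 Ω
R_total = 2.20 + 0.9583 = 3.158 Ω
I = V / R_total = 20.1 / 3.158 = 6.364 A
Voltage across the parallel pair: V_p = I × R_p = 6.364 × 0.9583 = 6.099 V
R3 sees V_p directly, so P = V_p² / R3.
P_R3 = (6.099)² / 23.0 = 1.617 W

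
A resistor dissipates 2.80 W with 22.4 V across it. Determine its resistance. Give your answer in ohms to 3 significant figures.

179 Ω

From P = V I = I²R = V²/R, with the two given quantities we get R = V² / P.
R = (22.4)² / 2.80 = 179.2 Ω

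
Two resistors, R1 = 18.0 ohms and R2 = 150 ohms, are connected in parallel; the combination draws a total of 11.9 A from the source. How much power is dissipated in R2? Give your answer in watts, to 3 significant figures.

244 W

The branches share the same voltage, but only the total current is given — find V from the equivalent resistance first.
1/R_eq = 1/18.0 + 1/150 ⇒ R_eq = 16.07 Ω
V = I_total × R_eq = 11.90 × 16.07 = 191.3 V
P_R2 = V² / R2 = (191.3)² / 150 = 243.8 W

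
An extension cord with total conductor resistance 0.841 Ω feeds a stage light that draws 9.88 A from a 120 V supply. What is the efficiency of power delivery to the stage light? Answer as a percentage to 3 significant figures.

The extension cord carries the full 9.88 A.
P_line = I² R_line = (9.880)² × 0.841 = 82.09 W
P_source = V I = 120 × 9.880 = 1186 W; P_load = 1104 W
η = P_load / P_source = 1104 / 1186 = 0.9308

93.1 %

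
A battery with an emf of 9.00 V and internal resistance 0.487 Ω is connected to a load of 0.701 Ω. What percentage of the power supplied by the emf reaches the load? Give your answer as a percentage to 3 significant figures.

The source delivers εI, of which I²R reaches the load and I²r is lost; since I is common, η = R/(R+r).
η = R / (R + r) = 0.701 / (0.701 + 0.487) = 0.5901

59.0 %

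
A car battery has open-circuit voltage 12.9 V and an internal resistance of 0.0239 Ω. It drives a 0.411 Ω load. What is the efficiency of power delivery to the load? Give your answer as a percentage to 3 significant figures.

Efficiency is P_load / P_total. With a series r and R sharing the same I, P = I²R for each, so η = R/(R+r).
η = R / (R + r) = 0.411 / (0.411 + 0.0239) = 0.9450

94.5 %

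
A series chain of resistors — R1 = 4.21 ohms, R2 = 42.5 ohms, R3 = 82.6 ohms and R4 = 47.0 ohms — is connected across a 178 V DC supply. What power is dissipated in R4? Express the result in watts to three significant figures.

47.9 W

Every series element carries the same I. Get I from the total resistance, then P = I² × R4.
R_total = 4.21 + 42.5 + 82.6 + 47.0 = 176.3 Ω
I = V / R_total = 178 / 176.3 = 1.010 A
P_R4 = I² × R4 = (1.010)² × 47.0 = 47.91 W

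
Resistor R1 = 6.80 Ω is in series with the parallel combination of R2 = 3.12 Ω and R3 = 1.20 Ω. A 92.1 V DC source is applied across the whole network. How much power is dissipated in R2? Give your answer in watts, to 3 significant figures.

34.7 W

Collapse R2‖R3 to a single equivalent, reducing the network to two series elements.
R_p = (3.12×1.20)/(3.12+1.20) = 0.8667 Ω
R_total = 6.80 + 0.8667 = 7.667 Ω
I = V / R_total = 92.1 / 7.667 = 12.01 A
Voltage across the parallel pair: V_p = I × R_p = 12.01 × 0.8667 = 10.41 V
R2 sees V_p directly, so P = V_p² / R2.
P_R2 = (10.41)² / 3.12 = 34.74 W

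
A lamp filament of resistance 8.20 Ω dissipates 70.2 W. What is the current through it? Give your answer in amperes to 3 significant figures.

2.93 A

Rearranging the power relation for the two known quantities gives I = √(P / R).
I = √(70.2 / 8.20) = 2.926 A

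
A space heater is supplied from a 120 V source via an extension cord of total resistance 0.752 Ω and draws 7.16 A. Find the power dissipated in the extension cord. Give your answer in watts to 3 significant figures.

38.6 W

Only the current and the line resistance are needed for the I²R loss.
The extension cord carries the full 7.16 A.
P_line = I² R_line = (7.160)² × 0.752 = 38.55 W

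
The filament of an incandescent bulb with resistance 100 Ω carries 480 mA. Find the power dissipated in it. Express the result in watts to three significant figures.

Current and resistance are given, so P = I²R is the direct form.
P = (0.4800 A)² × 100 Ω = 23.04 W

23.0 W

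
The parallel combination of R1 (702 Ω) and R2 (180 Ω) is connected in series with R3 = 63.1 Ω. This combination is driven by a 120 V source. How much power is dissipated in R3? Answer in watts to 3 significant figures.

21.3 W

Combine R1 and R2 into their parallel equivalent first, reducing the network to two series resistors.
R_p = (702×180)/(702+180) = 143.3 Ω
R_total = R_p + 63.1 = 143.3 + 63.1 = 206.4 Ω
I = V / R_total = 120 / 206.4 = 0.5815 A
All the supply current flows through R3; use P = I²R3.
P_R3 = (0.5815)² × 63.1 = 21.34 W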